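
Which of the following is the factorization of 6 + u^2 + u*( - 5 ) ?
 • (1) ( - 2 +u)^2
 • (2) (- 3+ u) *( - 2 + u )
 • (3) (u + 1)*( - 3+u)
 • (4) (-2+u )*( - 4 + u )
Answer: 2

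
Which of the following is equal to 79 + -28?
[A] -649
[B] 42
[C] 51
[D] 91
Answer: C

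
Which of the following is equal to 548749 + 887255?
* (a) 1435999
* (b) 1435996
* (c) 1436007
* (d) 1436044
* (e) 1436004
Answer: e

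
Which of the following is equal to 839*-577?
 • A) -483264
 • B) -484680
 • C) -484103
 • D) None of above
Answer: C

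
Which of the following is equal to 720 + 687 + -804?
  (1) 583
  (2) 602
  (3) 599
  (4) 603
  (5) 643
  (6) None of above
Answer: 4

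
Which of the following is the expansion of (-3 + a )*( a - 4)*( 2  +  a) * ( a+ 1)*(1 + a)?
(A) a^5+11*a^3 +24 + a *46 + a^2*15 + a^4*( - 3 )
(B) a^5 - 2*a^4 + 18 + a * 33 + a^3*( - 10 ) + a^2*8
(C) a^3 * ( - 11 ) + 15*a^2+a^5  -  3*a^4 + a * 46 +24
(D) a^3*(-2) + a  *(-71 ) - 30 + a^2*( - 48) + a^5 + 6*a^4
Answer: C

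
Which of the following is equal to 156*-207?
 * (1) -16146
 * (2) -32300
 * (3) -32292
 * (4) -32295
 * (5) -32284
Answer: 3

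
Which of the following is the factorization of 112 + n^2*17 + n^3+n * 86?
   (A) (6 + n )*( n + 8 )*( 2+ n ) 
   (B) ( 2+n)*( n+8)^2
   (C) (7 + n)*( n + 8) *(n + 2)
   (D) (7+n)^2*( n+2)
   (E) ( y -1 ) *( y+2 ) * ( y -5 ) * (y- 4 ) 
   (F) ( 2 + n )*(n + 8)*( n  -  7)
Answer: C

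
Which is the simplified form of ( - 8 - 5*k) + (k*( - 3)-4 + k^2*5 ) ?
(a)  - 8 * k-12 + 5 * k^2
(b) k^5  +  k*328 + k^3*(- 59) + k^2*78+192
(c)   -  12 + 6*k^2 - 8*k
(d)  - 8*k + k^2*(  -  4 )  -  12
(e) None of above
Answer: a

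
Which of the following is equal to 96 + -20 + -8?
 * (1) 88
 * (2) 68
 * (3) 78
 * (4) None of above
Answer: 2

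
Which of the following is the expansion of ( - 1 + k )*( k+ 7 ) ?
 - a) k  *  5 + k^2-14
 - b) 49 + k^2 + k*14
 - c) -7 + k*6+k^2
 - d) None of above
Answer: c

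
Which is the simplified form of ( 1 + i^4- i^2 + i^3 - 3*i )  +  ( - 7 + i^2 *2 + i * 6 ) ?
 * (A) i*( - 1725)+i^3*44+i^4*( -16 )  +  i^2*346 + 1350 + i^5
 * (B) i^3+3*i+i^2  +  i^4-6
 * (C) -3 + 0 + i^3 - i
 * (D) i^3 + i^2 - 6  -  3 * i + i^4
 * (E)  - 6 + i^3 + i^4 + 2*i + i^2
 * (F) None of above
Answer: B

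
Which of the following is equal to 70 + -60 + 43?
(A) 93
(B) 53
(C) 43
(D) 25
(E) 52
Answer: B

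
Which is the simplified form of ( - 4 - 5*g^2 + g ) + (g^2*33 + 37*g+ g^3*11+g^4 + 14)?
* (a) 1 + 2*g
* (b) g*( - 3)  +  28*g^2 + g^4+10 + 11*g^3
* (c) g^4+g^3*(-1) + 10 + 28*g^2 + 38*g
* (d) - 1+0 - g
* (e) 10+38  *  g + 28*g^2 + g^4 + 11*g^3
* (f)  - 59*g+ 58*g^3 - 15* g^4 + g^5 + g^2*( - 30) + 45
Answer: e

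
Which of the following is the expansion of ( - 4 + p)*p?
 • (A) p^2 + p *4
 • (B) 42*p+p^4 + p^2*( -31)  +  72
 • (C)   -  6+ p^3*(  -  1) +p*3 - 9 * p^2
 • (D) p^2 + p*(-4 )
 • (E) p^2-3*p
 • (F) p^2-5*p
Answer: D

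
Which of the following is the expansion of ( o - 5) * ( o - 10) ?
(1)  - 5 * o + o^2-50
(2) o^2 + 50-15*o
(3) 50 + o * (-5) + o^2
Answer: 2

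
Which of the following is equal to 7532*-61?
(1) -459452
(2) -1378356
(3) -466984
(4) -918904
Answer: 1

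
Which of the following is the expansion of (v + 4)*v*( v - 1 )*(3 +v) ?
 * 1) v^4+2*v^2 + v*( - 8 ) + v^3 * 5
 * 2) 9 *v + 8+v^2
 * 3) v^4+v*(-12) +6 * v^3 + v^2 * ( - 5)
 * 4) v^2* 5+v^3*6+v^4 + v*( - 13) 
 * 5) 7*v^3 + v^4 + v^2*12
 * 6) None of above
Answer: 6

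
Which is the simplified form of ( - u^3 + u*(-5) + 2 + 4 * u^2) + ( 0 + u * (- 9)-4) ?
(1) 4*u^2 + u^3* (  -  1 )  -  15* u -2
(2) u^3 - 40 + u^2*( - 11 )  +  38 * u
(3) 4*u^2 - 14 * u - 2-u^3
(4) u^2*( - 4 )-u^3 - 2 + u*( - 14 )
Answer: 3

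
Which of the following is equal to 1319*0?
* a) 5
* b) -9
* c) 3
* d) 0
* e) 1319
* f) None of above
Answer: d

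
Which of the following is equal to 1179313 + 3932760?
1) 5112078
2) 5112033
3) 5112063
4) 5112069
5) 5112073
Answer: 5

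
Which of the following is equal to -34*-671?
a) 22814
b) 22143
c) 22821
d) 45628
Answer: a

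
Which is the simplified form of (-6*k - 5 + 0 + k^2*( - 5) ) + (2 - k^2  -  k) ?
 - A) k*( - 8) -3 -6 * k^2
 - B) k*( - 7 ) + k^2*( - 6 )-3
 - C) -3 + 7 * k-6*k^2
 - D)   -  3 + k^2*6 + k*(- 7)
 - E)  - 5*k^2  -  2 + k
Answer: B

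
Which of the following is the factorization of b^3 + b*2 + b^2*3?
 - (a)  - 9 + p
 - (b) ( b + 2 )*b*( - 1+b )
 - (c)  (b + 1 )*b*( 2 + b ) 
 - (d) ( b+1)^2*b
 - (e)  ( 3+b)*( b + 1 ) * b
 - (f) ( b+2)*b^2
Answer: c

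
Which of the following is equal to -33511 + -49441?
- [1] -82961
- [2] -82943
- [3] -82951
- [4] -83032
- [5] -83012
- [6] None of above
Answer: 6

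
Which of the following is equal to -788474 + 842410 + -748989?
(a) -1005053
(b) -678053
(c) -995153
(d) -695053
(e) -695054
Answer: d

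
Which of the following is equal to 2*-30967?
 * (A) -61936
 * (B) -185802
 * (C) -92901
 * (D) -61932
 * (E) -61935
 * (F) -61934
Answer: F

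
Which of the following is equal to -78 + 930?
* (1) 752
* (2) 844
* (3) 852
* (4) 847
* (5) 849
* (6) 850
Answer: 3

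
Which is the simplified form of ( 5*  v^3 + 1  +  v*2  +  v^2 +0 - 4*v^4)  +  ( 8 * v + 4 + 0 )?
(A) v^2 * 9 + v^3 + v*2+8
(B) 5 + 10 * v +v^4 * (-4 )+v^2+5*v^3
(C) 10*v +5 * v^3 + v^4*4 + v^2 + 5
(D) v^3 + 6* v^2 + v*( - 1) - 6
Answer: B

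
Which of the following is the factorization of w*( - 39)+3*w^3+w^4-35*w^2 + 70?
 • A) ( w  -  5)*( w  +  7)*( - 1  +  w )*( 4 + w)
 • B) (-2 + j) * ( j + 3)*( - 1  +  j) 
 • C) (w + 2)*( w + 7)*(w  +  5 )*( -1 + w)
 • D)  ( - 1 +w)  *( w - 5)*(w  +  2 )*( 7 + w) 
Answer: D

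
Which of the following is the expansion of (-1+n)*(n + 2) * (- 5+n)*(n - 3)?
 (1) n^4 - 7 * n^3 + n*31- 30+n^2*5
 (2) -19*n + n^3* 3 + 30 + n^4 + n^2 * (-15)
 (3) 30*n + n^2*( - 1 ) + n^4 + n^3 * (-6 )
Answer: 1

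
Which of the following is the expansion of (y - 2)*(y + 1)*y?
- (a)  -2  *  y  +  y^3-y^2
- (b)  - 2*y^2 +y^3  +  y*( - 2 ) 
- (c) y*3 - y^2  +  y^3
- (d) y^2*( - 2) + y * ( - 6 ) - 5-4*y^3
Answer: a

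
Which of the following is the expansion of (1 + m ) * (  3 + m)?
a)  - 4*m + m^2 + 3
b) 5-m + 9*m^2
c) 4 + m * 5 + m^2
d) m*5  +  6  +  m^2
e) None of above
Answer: e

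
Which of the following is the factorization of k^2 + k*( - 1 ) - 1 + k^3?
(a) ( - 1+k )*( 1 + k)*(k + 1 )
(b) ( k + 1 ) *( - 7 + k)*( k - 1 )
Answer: a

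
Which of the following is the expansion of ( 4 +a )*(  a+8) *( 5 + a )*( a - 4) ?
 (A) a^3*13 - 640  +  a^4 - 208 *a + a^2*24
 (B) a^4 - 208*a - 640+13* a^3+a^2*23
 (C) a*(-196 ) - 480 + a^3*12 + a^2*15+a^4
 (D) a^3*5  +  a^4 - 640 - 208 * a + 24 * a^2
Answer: A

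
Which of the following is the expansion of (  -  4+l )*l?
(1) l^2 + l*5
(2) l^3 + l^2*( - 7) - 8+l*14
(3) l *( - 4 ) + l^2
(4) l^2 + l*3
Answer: 3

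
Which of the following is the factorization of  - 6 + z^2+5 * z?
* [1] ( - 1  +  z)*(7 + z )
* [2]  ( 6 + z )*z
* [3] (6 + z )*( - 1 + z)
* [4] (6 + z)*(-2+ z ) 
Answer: 3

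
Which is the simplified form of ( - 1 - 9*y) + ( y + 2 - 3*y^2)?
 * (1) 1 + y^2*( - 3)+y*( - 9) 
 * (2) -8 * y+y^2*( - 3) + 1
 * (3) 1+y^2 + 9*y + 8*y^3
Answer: 2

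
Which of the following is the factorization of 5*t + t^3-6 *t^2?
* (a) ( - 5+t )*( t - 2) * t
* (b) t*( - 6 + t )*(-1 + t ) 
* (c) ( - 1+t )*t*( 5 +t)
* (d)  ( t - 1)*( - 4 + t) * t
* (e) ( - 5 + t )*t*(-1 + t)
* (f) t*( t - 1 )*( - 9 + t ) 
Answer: e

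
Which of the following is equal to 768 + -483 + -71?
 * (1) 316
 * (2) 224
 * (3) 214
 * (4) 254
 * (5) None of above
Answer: 3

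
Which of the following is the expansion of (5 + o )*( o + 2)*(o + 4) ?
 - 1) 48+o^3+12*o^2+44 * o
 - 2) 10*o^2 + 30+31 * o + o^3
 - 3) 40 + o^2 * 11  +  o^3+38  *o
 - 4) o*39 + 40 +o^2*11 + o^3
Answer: 3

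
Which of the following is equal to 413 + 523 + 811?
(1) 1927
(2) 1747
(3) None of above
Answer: 2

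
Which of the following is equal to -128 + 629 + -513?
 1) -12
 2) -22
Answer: 1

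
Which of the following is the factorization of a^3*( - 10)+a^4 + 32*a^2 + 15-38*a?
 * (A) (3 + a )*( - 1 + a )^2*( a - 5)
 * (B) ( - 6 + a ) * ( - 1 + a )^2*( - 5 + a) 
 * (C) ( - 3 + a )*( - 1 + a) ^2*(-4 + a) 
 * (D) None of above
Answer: D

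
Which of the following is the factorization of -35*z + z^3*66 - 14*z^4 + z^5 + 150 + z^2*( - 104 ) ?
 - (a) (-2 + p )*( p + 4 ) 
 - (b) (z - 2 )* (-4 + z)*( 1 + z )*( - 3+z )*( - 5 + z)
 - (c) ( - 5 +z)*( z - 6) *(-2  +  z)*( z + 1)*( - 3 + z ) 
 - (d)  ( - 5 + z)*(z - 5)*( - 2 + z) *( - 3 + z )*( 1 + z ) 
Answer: d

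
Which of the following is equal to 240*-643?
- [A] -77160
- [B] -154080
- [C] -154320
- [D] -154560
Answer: C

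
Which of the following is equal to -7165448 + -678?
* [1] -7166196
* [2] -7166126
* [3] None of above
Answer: 2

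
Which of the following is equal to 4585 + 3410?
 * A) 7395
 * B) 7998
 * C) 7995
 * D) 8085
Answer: C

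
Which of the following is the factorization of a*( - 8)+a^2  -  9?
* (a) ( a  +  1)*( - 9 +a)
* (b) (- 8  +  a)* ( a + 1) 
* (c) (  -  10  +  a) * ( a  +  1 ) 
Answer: a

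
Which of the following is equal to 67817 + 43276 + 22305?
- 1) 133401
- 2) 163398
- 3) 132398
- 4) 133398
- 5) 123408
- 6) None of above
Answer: 4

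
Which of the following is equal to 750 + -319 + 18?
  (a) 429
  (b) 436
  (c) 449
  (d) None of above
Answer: c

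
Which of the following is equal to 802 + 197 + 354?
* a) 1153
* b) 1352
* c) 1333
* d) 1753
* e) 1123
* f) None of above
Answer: f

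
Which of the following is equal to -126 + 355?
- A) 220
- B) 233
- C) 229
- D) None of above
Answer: C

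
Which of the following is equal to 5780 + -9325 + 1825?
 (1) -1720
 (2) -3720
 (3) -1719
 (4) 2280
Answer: 1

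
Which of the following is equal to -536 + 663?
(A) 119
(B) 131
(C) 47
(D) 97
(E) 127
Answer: E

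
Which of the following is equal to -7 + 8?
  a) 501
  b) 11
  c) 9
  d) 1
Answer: d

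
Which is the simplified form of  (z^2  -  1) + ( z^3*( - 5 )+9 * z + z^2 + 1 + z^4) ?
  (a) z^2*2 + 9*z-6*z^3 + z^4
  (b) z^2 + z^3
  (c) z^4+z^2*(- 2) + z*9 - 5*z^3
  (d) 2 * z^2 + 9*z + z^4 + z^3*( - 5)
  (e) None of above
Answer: d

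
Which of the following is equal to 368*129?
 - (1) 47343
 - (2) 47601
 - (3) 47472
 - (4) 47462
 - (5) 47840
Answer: 3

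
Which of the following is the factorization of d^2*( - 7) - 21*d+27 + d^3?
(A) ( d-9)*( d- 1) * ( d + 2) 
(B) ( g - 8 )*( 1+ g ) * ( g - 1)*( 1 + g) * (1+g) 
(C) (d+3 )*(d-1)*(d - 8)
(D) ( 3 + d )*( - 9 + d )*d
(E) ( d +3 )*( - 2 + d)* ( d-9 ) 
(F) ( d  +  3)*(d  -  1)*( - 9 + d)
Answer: F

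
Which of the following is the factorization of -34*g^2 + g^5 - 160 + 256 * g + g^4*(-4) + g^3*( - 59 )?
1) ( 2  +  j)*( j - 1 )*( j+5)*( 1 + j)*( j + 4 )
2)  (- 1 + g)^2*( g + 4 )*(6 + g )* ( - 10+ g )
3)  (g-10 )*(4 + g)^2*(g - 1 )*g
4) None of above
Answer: 4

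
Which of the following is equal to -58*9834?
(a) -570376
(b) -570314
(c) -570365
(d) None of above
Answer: d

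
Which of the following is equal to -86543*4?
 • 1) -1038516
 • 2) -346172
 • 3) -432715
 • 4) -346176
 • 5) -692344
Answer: 2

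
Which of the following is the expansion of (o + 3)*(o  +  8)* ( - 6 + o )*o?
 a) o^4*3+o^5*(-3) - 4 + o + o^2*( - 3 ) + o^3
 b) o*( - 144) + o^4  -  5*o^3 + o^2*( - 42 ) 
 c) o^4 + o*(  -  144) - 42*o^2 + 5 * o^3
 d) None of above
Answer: c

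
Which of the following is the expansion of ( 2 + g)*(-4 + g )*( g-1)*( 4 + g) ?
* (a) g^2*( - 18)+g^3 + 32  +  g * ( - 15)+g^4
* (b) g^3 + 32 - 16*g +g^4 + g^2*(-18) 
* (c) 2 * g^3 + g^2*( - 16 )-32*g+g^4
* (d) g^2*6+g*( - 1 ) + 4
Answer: b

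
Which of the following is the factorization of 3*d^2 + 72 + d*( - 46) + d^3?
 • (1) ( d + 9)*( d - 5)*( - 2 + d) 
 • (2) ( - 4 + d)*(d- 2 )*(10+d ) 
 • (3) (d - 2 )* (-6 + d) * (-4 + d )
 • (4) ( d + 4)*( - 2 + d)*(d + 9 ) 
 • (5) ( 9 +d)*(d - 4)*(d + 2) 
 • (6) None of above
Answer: 6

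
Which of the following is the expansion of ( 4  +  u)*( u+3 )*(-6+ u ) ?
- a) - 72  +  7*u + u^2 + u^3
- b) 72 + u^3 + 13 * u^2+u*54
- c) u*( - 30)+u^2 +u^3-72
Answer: c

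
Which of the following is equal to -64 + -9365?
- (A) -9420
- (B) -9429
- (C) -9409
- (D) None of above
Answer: B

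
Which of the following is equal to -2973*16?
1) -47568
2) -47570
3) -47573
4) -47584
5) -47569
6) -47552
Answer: 1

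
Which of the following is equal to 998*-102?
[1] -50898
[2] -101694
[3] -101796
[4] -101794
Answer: 3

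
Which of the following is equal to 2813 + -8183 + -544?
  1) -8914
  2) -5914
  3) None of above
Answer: 2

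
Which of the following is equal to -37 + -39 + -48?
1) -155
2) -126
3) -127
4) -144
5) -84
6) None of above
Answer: 6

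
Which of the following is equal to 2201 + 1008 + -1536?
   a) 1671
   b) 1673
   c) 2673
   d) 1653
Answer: b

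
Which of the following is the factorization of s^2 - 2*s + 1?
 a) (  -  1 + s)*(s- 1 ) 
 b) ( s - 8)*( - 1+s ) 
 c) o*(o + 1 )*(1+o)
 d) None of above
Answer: a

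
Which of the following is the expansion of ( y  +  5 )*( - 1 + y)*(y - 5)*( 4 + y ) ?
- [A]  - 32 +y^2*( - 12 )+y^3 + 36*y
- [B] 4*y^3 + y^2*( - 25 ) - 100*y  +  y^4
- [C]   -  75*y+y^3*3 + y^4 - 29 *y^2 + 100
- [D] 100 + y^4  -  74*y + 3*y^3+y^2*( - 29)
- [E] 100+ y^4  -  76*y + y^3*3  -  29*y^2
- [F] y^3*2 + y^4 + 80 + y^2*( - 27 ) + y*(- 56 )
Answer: C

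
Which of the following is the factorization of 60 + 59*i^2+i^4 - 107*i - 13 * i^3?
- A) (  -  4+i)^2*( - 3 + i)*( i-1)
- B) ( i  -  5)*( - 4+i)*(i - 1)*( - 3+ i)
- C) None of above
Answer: B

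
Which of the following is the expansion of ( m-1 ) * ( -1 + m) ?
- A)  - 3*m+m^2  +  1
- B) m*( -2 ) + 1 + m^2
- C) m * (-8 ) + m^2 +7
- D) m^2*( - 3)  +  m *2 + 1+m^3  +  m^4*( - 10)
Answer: B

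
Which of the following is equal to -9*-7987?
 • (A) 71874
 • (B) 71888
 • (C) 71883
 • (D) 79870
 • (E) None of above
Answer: C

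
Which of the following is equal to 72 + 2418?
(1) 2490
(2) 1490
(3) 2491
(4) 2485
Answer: 1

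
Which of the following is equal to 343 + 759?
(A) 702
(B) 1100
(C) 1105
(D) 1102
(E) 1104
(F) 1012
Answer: D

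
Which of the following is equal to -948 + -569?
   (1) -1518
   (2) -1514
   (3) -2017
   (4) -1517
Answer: 4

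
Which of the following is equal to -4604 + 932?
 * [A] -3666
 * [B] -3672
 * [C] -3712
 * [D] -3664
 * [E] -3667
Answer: B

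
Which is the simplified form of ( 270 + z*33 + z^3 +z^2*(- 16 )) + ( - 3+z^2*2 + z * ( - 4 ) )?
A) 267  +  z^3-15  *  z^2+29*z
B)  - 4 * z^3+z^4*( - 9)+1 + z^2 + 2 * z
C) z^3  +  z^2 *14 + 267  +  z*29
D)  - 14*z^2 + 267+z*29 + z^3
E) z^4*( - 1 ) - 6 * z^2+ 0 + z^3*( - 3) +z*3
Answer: D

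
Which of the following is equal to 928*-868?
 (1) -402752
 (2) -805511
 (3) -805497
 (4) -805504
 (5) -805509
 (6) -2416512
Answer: 4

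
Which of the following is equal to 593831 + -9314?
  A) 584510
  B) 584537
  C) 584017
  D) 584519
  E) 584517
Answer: E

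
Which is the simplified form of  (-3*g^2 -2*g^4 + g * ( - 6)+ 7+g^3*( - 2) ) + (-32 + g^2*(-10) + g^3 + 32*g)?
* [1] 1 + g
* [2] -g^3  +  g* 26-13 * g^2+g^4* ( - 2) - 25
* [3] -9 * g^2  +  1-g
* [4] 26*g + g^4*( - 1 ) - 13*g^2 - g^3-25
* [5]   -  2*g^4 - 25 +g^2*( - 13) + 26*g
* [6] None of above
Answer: 2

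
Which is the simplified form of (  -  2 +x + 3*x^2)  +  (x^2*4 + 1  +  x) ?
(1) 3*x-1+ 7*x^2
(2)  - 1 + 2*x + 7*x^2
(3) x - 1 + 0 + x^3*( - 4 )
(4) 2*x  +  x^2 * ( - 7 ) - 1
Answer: 2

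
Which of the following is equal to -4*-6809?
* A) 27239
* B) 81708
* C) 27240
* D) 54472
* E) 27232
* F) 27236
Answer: F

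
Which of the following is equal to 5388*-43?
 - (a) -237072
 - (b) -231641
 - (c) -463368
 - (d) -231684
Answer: d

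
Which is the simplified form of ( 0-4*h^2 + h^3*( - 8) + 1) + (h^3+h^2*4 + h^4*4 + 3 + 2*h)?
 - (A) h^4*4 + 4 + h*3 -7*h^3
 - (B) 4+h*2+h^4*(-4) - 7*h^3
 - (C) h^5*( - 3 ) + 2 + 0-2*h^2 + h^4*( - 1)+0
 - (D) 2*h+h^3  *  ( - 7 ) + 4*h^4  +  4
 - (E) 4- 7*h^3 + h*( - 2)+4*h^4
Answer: D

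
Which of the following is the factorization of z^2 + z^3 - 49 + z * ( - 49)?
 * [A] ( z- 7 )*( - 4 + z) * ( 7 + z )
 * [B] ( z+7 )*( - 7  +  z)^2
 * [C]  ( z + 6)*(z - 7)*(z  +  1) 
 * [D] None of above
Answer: D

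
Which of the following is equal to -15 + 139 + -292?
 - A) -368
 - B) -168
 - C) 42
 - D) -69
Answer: B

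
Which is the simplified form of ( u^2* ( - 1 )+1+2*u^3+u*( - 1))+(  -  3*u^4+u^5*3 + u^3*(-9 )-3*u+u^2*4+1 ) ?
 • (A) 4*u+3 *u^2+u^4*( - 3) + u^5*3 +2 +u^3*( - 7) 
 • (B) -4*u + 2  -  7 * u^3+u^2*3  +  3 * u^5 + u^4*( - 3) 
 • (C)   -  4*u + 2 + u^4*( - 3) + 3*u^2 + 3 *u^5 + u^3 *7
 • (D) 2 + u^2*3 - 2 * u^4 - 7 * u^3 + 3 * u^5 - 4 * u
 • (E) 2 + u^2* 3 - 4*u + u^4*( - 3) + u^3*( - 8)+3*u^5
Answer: B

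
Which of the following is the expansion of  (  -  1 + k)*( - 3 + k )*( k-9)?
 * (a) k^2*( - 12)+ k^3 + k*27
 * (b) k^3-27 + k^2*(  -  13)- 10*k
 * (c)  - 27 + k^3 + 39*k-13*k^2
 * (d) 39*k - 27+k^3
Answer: c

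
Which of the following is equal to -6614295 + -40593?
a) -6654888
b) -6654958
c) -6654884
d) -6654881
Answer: a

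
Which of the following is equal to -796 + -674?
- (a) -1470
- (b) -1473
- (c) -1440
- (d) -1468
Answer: a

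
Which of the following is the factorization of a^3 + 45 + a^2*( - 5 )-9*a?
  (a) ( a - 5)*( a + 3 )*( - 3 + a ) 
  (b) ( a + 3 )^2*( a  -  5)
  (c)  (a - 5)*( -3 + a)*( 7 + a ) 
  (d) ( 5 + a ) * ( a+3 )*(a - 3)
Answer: a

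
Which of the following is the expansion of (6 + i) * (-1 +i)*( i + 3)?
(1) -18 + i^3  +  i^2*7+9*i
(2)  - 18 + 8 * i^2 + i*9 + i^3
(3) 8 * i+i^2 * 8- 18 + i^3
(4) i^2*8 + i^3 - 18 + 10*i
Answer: 2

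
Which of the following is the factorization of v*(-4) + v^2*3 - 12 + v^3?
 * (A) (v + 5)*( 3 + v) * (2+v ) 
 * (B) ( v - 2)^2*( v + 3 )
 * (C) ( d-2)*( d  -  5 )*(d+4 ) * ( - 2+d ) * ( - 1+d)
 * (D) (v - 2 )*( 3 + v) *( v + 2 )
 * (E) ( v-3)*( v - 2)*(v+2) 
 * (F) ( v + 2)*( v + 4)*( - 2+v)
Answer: D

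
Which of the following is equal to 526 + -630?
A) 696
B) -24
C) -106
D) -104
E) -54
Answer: D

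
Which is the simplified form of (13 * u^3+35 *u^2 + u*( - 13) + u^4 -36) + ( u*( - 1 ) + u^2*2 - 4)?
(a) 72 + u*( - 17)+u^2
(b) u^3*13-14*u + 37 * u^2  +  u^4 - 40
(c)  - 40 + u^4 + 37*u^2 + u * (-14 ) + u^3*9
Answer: b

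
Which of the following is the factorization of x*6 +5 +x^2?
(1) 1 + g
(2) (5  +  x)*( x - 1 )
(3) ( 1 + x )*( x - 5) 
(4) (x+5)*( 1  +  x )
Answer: 4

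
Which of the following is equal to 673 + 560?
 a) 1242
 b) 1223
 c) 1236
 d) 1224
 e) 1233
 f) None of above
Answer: e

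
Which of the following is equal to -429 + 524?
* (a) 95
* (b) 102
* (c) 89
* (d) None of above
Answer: a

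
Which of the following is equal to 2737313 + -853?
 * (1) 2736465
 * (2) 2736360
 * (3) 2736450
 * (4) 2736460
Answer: 4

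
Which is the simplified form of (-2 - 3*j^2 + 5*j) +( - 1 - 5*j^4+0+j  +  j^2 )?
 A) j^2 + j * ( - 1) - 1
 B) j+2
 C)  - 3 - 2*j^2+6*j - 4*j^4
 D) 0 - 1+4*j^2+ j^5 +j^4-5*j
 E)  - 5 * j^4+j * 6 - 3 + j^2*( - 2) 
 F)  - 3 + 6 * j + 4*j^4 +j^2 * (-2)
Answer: E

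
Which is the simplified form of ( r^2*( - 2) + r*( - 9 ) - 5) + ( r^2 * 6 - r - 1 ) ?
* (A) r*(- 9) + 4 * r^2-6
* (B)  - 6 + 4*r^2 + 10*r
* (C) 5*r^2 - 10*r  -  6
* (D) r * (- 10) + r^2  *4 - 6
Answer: D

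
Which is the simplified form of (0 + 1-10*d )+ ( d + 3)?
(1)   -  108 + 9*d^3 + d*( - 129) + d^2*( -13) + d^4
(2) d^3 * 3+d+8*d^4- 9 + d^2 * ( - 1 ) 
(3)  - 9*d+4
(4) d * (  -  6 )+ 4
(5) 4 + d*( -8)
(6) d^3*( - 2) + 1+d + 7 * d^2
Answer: 3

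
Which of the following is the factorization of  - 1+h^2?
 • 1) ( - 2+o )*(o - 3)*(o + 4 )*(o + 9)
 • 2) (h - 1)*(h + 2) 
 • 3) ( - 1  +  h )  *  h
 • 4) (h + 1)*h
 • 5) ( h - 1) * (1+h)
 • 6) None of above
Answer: 5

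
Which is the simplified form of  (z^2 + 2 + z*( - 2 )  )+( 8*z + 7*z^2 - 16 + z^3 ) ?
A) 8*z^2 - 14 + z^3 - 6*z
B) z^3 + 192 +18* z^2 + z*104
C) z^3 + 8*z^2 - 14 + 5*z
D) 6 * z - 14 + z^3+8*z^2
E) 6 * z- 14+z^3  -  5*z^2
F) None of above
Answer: D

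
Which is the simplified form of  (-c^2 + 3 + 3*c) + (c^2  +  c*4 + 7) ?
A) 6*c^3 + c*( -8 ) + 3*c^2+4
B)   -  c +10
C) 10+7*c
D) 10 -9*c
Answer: C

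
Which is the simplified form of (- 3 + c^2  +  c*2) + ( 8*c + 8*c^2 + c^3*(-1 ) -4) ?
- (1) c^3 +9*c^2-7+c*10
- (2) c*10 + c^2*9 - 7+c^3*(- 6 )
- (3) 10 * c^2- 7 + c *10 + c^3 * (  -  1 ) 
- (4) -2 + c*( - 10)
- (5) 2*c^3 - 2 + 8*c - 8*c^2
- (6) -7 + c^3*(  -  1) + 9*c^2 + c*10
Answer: 6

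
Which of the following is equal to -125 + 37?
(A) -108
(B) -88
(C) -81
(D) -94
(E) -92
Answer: B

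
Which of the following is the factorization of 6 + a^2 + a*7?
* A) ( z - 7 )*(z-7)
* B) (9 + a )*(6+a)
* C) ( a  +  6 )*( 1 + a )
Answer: C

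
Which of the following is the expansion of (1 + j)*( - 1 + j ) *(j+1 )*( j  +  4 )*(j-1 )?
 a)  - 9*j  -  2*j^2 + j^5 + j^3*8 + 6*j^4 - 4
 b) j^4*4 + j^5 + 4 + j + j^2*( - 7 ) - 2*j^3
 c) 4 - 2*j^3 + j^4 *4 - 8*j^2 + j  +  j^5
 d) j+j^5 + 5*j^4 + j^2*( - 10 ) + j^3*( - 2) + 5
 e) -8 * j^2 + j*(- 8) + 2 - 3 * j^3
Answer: c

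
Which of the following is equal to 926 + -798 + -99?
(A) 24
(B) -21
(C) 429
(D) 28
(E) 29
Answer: E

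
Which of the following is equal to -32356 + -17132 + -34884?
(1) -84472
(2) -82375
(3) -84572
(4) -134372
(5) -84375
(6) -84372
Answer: 6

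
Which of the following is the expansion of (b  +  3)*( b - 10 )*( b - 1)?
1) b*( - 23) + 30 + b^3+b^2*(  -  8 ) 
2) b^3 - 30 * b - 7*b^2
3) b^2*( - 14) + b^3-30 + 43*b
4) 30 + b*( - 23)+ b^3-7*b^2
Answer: 1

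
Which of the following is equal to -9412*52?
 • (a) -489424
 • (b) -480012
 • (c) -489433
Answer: a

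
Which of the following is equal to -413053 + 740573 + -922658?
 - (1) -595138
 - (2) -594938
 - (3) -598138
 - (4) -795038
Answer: 1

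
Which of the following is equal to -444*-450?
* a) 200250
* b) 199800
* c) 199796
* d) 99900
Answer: b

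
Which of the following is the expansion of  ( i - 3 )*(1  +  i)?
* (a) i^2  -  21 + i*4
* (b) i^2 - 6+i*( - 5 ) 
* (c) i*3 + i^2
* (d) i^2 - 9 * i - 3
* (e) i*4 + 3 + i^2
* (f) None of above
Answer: f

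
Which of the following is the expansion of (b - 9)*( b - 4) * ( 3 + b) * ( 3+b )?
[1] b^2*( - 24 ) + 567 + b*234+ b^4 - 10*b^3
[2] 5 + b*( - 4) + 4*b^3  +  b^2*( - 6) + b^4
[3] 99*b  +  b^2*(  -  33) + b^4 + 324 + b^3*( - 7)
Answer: 3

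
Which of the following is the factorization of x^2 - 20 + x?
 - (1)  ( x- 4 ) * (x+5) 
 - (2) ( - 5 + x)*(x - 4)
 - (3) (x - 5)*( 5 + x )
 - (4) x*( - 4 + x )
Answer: 1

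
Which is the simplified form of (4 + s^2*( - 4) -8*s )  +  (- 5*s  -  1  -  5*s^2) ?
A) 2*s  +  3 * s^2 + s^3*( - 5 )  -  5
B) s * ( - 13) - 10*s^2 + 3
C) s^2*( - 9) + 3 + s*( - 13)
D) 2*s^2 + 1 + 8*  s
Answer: C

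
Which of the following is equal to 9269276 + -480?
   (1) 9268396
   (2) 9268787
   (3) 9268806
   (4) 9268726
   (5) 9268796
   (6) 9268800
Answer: 5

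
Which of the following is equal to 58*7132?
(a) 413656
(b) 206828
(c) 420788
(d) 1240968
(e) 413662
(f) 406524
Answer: a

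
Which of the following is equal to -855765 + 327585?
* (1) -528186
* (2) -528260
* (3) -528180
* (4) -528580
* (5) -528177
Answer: 3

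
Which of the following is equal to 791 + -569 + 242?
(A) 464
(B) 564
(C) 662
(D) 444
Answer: A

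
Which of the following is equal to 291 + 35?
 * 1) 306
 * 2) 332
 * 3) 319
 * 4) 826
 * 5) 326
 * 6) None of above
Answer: 5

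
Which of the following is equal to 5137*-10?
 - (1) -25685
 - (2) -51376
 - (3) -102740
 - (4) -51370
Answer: 4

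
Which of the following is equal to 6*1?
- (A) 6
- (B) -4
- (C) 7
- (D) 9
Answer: A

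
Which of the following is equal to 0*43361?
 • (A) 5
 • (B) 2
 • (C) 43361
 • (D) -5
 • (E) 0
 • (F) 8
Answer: E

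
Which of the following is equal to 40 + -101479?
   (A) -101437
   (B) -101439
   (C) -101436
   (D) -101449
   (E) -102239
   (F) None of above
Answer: B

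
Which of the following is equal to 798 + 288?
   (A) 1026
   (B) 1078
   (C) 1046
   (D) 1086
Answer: D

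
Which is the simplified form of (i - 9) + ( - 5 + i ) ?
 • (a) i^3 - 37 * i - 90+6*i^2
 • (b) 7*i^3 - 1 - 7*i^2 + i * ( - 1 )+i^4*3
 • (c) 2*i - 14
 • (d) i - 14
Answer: c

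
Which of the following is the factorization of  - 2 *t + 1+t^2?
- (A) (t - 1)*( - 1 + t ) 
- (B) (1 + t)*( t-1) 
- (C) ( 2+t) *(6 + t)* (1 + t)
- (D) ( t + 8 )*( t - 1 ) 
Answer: A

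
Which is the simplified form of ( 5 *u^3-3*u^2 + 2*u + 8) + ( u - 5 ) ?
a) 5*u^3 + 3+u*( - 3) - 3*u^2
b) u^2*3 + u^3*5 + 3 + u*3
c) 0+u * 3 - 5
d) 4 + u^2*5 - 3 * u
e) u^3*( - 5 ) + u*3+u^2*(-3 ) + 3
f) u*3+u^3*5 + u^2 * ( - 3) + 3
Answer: f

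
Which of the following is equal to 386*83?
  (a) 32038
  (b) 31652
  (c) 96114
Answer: a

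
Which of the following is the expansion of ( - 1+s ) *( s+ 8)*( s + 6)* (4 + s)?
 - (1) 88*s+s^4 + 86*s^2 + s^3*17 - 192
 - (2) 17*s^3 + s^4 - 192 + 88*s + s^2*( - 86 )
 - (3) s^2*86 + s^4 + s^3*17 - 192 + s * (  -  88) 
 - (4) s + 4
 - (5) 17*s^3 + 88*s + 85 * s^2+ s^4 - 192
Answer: 1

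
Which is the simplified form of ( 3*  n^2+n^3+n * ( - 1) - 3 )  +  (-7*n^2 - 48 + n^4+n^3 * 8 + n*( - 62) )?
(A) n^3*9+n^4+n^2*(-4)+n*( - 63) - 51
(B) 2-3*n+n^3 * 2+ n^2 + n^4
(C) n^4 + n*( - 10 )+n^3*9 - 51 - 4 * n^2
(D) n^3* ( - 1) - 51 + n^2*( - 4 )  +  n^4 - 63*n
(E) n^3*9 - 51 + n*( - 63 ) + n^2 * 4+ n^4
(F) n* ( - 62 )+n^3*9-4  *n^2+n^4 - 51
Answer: A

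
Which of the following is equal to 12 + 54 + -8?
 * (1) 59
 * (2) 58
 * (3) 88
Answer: 2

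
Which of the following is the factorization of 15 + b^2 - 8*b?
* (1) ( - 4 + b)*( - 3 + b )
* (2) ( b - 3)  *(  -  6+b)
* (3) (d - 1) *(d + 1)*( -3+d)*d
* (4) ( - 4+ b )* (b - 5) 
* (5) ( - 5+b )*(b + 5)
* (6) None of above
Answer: 6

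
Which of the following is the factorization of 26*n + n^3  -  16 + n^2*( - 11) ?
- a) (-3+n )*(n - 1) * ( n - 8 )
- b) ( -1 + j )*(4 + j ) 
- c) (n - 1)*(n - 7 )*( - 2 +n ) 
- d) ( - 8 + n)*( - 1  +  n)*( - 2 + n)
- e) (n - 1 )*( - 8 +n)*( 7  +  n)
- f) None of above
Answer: d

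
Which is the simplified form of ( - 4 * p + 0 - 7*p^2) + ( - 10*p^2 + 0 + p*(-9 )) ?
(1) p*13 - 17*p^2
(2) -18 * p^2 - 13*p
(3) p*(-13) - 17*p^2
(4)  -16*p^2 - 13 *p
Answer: 3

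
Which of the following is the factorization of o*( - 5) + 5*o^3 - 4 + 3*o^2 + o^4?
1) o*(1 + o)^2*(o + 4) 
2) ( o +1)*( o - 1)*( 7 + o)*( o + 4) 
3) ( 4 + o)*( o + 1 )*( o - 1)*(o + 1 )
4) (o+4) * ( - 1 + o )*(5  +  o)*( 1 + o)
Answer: 3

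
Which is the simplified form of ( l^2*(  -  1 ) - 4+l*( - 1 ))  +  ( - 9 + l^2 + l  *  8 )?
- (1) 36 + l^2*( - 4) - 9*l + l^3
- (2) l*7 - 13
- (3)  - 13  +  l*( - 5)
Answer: 2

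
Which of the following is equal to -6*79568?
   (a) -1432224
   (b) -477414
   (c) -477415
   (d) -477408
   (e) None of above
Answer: d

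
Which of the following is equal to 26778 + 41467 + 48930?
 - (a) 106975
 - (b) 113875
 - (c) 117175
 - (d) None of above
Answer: c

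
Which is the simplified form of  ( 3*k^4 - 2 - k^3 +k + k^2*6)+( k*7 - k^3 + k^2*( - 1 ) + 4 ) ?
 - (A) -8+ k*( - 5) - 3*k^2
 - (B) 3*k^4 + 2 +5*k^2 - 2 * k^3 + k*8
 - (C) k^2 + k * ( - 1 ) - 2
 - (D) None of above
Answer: B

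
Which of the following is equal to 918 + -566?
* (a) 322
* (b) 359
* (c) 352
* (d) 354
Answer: c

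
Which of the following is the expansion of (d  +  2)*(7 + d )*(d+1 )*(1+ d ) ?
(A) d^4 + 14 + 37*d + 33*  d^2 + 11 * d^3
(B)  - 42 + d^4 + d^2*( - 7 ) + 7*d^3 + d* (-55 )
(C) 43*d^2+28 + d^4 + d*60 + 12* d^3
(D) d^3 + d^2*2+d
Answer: A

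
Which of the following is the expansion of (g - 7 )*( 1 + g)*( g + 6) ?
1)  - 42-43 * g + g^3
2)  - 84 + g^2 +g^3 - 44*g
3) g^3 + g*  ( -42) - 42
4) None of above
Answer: 1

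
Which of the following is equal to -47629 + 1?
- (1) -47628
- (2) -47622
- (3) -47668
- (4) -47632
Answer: 1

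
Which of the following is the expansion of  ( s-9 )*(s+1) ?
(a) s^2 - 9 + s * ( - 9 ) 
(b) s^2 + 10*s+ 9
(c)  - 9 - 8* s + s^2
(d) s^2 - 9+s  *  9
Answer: c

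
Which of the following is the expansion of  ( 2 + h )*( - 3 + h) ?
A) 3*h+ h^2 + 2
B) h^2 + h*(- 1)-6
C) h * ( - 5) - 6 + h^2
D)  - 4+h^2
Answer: B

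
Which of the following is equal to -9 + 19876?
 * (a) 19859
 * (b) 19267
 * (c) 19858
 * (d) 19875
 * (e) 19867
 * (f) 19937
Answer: e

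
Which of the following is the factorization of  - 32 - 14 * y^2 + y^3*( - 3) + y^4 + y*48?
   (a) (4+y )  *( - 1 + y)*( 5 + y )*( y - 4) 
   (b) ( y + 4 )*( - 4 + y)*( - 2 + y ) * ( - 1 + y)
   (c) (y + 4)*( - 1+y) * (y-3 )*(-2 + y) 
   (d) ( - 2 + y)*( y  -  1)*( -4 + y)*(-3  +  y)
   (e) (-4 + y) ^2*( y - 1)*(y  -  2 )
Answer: b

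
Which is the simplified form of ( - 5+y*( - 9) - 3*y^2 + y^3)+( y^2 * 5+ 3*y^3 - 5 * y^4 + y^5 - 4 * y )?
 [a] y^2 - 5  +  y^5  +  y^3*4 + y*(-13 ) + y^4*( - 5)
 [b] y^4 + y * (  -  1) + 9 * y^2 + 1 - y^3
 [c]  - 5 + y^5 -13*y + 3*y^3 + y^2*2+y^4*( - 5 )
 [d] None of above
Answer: d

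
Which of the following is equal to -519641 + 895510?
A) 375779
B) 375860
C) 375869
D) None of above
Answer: C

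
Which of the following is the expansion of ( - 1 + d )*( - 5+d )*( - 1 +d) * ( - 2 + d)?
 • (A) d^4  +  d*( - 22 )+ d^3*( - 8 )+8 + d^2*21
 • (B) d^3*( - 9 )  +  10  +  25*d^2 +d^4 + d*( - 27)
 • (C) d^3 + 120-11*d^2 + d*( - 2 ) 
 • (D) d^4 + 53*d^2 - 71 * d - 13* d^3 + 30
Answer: B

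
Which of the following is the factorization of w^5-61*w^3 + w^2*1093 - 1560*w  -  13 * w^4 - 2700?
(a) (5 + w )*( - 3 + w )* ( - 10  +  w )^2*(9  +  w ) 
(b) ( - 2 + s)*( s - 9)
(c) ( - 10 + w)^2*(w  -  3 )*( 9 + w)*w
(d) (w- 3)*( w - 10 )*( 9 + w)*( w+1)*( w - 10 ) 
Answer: d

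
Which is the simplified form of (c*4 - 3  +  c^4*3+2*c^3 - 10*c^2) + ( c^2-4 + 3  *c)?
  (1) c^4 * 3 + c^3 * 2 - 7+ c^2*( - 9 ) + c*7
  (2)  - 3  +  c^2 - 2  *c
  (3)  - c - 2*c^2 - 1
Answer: 1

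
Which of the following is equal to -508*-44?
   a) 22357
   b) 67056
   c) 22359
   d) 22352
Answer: d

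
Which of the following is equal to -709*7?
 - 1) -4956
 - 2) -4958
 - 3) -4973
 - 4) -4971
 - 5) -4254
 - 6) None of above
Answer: 6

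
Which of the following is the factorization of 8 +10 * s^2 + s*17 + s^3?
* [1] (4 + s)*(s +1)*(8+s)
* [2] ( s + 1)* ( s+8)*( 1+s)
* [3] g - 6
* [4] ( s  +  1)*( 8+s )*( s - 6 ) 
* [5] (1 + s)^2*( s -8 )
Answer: 2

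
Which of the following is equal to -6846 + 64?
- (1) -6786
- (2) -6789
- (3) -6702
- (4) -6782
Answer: 4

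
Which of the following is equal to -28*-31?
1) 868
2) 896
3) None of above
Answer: 1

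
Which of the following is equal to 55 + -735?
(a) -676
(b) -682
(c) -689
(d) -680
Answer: d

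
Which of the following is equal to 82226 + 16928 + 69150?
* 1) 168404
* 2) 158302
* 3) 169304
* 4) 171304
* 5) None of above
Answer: 5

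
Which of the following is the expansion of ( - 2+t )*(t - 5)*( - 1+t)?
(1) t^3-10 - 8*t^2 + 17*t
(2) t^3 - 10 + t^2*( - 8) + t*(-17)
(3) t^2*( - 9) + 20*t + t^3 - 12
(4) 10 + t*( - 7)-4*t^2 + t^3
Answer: 1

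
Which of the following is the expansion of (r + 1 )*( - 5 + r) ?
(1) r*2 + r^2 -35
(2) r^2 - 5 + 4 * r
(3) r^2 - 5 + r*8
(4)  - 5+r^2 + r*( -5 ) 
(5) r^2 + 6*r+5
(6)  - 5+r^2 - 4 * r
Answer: 6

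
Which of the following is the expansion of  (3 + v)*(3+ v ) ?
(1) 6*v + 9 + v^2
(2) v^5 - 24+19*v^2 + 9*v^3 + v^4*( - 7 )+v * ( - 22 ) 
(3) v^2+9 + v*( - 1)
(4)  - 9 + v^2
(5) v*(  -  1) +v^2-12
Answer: 1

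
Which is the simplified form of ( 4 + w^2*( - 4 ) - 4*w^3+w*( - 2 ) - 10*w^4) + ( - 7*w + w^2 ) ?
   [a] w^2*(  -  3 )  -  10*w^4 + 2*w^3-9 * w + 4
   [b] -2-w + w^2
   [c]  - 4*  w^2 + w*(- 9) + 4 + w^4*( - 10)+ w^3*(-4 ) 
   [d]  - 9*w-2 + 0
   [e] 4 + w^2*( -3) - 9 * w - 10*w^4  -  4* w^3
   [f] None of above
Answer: e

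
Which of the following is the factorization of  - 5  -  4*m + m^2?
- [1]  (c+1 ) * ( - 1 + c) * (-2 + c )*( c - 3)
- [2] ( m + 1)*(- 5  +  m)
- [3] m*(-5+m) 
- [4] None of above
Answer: 2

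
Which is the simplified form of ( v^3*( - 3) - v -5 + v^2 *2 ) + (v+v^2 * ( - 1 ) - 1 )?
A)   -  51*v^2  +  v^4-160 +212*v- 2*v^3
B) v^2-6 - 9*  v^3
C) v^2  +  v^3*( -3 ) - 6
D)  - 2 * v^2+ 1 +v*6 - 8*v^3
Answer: C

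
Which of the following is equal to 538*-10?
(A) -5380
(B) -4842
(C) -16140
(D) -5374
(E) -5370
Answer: A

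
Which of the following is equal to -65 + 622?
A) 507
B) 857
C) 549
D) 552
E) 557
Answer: E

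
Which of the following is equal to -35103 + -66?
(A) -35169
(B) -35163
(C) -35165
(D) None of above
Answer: A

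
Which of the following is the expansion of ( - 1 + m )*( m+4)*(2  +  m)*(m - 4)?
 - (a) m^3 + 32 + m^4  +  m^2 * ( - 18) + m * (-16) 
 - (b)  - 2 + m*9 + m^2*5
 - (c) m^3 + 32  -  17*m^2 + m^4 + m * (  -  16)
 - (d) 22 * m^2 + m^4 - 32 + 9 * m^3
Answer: a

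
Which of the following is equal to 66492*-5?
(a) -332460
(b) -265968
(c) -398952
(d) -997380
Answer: a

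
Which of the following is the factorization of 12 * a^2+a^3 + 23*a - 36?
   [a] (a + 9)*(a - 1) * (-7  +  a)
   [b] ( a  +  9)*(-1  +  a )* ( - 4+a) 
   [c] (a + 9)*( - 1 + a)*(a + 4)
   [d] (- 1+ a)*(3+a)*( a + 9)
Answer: c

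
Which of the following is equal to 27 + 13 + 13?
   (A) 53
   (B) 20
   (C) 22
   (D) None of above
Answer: A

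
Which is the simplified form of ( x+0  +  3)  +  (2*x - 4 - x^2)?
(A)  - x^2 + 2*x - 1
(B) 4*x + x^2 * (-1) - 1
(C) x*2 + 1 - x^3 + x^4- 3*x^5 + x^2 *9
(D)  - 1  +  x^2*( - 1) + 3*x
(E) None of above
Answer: D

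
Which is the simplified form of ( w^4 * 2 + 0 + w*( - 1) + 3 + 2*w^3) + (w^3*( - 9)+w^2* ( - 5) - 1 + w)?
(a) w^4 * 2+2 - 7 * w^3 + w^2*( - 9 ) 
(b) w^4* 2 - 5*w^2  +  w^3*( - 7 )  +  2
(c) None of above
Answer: b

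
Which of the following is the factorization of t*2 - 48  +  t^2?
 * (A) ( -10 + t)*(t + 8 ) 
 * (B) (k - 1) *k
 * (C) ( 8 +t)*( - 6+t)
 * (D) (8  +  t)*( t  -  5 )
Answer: C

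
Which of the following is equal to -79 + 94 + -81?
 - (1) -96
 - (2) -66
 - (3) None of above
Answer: 2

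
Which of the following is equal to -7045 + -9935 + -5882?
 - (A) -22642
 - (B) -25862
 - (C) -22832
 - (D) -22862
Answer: D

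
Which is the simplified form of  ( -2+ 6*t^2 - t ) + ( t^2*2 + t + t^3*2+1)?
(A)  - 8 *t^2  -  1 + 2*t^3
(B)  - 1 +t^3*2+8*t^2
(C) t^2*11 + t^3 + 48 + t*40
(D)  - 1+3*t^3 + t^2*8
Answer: B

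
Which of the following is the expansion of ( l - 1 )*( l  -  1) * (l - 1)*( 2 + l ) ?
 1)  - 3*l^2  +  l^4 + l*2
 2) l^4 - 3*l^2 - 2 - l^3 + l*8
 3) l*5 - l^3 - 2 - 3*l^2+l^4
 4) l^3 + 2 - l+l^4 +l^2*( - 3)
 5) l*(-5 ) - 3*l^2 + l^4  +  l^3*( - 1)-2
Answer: 3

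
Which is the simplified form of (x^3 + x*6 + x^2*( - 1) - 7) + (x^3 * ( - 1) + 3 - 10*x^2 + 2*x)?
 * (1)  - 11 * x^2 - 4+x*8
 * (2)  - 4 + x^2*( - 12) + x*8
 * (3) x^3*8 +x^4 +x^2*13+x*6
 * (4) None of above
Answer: 1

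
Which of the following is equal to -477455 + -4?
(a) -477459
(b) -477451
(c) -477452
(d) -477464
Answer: a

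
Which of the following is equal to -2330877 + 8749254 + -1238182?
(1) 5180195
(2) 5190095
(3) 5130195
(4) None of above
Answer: 1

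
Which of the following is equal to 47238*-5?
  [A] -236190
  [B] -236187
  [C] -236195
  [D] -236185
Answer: A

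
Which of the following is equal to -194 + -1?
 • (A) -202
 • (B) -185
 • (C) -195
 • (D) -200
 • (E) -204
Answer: C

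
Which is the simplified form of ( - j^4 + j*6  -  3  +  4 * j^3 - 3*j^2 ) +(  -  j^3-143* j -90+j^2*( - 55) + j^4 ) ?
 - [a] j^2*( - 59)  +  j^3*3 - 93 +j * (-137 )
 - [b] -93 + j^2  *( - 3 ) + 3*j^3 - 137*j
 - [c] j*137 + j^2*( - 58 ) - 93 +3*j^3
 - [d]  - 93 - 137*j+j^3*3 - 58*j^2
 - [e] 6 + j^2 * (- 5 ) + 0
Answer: d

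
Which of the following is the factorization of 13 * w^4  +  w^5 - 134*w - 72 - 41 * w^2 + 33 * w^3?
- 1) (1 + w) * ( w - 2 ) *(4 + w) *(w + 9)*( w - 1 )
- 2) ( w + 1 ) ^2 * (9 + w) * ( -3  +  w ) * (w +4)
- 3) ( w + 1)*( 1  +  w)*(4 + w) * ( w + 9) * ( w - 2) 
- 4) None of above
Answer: 3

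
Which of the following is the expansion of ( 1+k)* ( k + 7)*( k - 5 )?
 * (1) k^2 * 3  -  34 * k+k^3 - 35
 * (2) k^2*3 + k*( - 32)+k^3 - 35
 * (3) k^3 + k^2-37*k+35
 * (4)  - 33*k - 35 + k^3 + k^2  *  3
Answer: 4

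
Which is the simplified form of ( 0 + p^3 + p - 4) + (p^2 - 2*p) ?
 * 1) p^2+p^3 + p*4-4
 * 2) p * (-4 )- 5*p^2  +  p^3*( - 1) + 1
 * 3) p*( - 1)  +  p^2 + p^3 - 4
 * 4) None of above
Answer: 3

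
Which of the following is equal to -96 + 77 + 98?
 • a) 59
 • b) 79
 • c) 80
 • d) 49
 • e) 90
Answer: b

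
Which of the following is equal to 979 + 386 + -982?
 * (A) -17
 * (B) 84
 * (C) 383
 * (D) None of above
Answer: C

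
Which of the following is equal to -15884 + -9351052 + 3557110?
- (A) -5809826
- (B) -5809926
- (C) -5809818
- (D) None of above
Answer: A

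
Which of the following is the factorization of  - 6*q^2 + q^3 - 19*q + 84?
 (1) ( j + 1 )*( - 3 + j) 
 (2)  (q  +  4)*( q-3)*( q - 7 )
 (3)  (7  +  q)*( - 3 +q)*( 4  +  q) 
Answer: 2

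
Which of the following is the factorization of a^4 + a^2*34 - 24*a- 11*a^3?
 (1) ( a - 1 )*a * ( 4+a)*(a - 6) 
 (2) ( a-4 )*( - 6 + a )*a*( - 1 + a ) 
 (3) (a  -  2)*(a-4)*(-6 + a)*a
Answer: 2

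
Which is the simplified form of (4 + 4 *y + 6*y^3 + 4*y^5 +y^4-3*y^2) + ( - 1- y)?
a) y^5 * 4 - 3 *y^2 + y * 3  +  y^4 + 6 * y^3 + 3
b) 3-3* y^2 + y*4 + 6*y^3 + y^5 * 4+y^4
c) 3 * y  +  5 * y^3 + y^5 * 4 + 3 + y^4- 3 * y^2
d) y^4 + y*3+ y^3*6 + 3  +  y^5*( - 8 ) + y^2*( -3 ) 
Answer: a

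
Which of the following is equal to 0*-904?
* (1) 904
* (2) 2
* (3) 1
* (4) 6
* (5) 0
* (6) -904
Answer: 5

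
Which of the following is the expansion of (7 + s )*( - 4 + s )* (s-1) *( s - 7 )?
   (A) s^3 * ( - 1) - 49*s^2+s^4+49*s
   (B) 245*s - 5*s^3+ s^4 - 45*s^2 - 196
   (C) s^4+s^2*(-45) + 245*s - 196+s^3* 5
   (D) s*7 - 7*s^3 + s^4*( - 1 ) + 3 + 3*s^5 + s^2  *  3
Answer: B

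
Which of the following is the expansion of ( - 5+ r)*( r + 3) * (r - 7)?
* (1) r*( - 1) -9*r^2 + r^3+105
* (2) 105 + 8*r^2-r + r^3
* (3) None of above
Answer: 1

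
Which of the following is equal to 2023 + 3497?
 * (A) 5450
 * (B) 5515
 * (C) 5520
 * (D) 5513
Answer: C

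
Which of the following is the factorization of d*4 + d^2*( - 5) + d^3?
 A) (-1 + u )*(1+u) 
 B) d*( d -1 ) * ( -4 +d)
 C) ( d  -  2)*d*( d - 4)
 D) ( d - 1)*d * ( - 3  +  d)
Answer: B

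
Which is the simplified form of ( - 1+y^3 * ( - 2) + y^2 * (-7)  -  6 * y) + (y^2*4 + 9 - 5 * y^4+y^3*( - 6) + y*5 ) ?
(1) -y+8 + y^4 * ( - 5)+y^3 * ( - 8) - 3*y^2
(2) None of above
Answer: 1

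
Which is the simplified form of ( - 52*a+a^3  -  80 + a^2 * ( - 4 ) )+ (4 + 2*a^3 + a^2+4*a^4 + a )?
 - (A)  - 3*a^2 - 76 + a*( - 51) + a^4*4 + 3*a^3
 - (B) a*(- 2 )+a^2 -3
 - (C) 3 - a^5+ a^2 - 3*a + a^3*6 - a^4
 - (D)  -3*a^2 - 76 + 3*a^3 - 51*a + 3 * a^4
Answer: A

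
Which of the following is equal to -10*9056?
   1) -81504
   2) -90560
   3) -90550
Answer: 2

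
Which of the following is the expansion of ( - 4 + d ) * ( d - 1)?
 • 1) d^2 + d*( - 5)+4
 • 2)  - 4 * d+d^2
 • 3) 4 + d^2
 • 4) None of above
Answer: 1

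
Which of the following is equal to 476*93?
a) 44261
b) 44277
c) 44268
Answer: c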